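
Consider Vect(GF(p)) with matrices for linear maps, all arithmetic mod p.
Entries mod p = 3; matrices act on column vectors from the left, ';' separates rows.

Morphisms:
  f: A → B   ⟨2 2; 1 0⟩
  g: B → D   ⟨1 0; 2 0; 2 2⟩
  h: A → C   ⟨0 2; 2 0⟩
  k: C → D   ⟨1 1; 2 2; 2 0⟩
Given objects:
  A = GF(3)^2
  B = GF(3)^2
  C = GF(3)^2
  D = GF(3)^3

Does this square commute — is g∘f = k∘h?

Along f;g (path 1):
  e0=[1,0] f→[2,1] g→[2,1,0]
  e1=[0,1] f→[2,0] g→[2,1,1]
  ⟦path⟧₁ = ⟨2 2; 1 1; 0 1⟩
Along h;k (path 2):
  e0=[1,0] h→[0,2] k→[2,1,0]
  e1=[0,1] h→[2,0] k→[2,1,1]
  ⟦path⟧₂ = ⟨2 2; 1 1; 0 1⟩
Equal? equal; square commutes

Answer: COMMUTES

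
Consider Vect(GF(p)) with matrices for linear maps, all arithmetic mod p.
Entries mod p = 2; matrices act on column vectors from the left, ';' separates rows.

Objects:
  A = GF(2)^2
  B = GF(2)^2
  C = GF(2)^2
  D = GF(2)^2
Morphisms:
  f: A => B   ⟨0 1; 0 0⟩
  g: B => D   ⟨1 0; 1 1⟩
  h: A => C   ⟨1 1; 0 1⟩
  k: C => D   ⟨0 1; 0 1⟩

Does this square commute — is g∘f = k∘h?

1) trace f;g:
  e0=(1,0) f=>(0,0) g=>(0,0)
  e1=(0,1) f=>(1,0) g=>(1,1)
  result₁ = ⟨0 1; 0 1⟩
2) trace h;k:
  e0=(1,0) h=>(1,0) k=>(0,0)
  e1=(0,1) h=>(1,1) k=>(1,1)
  result₂ = ⟨0 1; 0 1⟩
Equal? YES — commutes

Answer: COMMUTES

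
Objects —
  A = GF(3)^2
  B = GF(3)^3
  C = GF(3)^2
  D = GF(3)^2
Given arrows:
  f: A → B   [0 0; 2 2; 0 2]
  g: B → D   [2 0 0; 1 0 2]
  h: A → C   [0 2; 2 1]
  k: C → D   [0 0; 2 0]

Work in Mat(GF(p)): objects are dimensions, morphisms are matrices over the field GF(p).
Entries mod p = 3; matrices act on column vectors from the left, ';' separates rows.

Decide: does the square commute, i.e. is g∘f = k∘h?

Along f;g (path 1):
  e0=[1,0] f→[0,2,0] g→[0,0]
  e1=[0,1] f→[0,2,2] g→[0,1]
  ⟦path⟧₁ = [0 0; 0 1]
Along h;k (path 2):
  e0=[1,0] h→[0,2] k→[0,0]
  e1=[0,1] h→[2,1] k→[0,1]
  ⟦path⟧₂ = [0 0; 0 1]
Equal? equal; square commutes

Answer: COMMUTES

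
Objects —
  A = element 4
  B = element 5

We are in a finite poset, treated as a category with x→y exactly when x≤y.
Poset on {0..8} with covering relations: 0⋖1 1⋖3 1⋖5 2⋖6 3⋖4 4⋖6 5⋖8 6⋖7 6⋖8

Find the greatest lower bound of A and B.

Common predecessors of 4,5: {0,1}
  0 <= 1
  1 <= 1
glb = 1

Answer: A∧B = 1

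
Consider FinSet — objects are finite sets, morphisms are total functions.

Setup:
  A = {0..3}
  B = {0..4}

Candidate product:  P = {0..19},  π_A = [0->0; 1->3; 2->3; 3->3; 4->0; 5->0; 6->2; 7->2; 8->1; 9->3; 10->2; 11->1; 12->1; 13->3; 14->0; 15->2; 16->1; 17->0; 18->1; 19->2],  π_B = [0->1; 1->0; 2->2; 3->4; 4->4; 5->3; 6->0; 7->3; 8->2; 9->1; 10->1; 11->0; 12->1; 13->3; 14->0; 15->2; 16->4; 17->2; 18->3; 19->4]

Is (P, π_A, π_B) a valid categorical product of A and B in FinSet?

|A|·|B| = 4·5 = 20;  |P| = 20
Check the pairing map k ↦ (π_A(k), π_B(k)):
  0 -> (0,1)
  1 -> (3,0)
  2 -> (3,2)
  3 -> (3,4)
  4 -> (0,4)
  5 -> (0,3)
  6 -> (2,0)
  7 -> (2,3)
  8 -> (1,2)
  9 -> (3,1)
  10 -> (2,1)
  11 -> (1,0)
  12 -> (1,1)
  13 -> (3,3)
  14 -> (0,0)
  15 -> (2,2)
  16 -> (1,4)
  17 -> (0,2)
  18 -> (1,3)
  19 -> (2,4)
distinct pairs in image: 20 / 20 needed
  → bijection onto A×B; projections well-typed.

Answer: VALID PRODUCT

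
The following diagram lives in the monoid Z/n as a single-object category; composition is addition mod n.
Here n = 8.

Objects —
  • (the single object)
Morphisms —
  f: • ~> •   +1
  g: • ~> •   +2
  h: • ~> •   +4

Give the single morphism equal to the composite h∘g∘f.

  0 +1≡1 +2≡3 +4≡7  (mod 8)
composite: +7

Answer: +7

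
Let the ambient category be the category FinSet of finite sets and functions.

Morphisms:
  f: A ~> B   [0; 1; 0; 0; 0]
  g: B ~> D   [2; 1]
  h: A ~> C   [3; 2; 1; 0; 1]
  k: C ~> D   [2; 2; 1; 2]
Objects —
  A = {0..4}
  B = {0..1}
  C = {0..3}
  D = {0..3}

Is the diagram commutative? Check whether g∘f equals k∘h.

Answer: COMMUTES

Trace:
Along f;g (path 1):
  0 f~>0 g~>2
  1 f~>1 g~>1
  2 f~>0 g~>2
  3 f~>0 g~>2
  4 f~>0 g~>2
  ⟦path⟧₁ = [2; 1; 2; 2; 2]
Along h;k (path 2):
  0 h~>3 k~>2
  1 h~>2 k~>1
  2 h~>1 k~>2
  3 h~>0 k~>2
  4 h~>1 k~>2
  ⟦path⟧₂ = [2; 1; 2; 2; 2]
Equal? YES — commutes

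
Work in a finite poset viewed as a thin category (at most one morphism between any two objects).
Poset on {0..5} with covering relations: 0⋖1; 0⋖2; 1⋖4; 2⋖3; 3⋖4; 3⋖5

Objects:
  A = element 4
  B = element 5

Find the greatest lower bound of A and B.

Answer: A∧B = 3

Trace:
Common predecessors of 4,5: {0,2,3}
  0 ⊑ 3
  2 ⊑ 3
  3 ⊑ 3
glb = 3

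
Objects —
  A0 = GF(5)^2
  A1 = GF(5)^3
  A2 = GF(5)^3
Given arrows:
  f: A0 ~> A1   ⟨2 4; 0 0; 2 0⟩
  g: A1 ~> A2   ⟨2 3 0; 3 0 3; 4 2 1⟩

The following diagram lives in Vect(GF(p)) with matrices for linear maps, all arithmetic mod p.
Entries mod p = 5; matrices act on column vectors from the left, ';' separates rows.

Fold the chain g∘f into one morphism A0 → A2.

Answer: ⟨4 3; 2 2; 0 1⟩

Work:
  e0=[1,0] f~>[2,0,2] g~>[4,2,0]
  e1=[0,1] f~>[4,0,0] g~>[3,2,1]
composite: ⟨4 3; 2 2; 0 1⟩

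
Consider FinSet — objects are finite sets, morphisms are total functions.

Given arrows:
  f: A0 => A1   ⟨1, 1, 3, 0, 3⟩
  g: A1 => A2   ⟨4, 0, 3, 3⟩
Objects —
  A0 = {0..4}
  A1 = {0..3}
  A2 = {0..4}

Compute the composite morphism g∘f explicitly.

Answer: ⟨0, 0, 3, 4, 3⟩

Derivation:
  0 f=>1 g=>0
  1 f=>1 g=>0
  2 f=>3 g=>3
  3 f=>0 g=>4
  4 f=>3 g=>3
composite: ⟨0, 0, 3, 4, 3⟩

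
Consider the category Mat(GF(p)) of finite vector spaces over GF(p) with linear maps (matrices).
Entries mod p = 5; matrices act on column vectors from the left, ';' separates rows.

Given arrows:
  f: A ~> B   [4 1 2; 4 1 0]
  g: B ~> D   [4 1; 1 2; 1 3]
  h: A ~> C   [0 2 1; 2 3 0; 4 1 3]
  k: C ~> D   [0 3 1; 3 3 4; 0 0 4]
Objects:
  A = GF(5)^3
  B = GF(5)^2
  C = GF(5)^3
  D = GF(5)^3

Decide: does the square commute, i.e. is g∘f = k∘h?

Answer: DOES NOT COMMUTE

Trace:
Path 1 = f;g:
  e0=⟨1,0,0⟩ f~>⟨4,4⟩ g~>⟨0,2,1⟩
  e1=⟨0,1,0⟩ f~>⟨1,1⟩ g~>⟨0,3,4⟩
  e2=⟨0,0,1⟩ f~>⟨2,0⟩ g~>⟨3,2,2⟩
  ⟦path⟧₁ = [0 0 3; 2 3 2; 1 4 2]
Path 2 = h;k:
  e0=⟨1,0,0⟩ h~>⟨0,2,4⟩ k~>⟨0,2,1⟩
  e1=⟨0,1,0⟩ h~>⟨2,3,1⟩ k~>⟨0,4,4⟩
  e2=⟨0,0,1⟩ h~>⟨1,0,3⟩ k~>⟨3,0,2⟩
  ⟦path⟧₂ = [0 0 3; 2 4 0; 1 4 2]
Equal? distinct morphisms ✗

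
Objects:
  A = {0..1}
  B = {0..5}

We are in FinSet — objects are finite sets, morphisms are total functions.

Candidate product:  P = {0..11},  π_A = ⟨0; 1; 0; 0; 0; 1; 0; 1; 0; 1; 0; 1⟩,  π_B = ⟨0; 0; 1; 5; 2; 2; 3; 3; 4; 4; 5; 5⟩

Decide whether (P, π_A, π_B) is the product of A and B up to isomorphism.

|A|·|B| = 2·6 = 12;  |P| = 12
Check the pairing map k ↦ (π_A(k), π_B(k)):
  0 ↦ (0,0)
  1 ↦ (1,0)
  2 ↦ (0,1)
  3 ↦ (0,5)
  4 ↦ (0,2)
  5 ↦ (1,2)
  6 ↦ (0,3)
  7 ↦ (1,3)
  8 ↦ (0,4)
  9 ↦ (1,4)
  10 ↦ (0,5)  ✗ repeats pair of k=3
  11 ↦ (1,5)
distinct pairs in image: 11 / 12 needed
  → (0,5) hit at k=3 and k=10

Answer: NOT A VALID PRODUCT — duplicate pair at indices 10,3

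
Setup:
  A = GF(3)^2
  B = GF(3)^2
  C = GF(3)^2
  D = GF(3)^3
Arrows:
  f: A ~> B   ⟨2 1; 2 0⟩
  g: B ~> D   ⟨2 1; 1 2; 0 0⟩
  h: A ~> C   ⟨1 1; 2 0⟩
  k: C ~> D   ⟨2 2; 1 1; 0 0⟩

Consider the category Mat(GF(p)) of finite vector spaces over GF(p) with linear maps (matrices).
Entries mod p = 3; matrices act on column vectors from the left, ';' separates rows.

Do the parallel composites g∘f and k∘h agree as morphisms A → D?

Answer: COMMUTES

Derivation:
Path 1 = f;g:
  e0=[1,0] f~>[2,2] g~>[0,0,0]
  e1=[0,1] f~>[1,0] g~>[2,1,0]
  ⟦path⟧₁ = ⟨0 2; 0 1; 0 0⟩
Path 2 = h;k:
  e0=[1,0] h~>[1,2] k~>[0,0,0]
  e1=[0,1] h~>[1,0] k~>[2,1,0]
  ⟦path⟧₂ = ⟨0 2; 0 1; 0 0⟩
Equal? equal; square commutes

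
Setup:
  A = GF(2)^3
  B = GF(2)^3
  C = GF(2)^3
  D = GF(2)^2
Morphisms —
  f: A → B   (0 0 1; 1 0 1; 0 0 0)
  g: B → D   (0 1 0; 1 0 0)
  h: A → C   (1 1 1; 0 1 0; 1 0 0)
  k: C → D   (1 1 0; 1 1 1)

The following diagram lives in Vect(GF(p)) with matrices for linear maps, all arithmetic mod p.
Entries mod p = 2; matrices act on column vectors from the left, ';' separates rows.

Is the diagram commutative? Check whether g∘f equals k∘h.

Path 1 = f;g:
  e0=[1,0,0] f→[0,1,0] g→[1,0]
  e1=[0,1,0] f→[0,0,0] g→[0,0]
  e2=[0,0,1] f→[1,1,0] g→[1,1]
  ⟦path⟧₁ = (1 0 1; 0 0 1)
Path 2 = h;k:
  e0=[1,0,0] h→[1,0,1] k→[1,0]
  e1=[0,1,0] h→[1,1,0] k→[0,0]
  e2=[0,0,1] h→[1,0,0] k→[1,1]
  ⟦path⟧₂ = (1 0 1; 0 0 1)
Equal? YES — commutes

Answer: COMMUTES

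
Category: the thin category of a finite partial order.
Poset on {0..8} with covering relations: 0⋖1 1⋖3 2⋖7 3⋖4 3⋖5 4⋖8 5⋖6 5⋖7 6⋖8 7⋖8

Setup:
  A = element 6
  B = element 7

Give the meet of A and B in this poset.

{x : x⊑A ∧ x⊑B} = {0,1,3,5}  (A=6, B=7)
  0 ⊑ 5
  1 ⊑ 5
  3 ⊑ 5
  5 ⊑ 5
glb = 5

Answer: A∧B = 5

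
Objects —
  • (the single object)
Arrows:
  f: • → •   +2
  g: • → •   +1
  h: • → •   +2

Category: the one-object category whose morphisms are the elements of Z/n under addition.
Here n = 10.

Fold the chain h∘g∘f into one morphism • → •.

Answer: +5

Derivation:
  0 +2≡2 +1≡3 +2≡5  (mod 10)
composite: +5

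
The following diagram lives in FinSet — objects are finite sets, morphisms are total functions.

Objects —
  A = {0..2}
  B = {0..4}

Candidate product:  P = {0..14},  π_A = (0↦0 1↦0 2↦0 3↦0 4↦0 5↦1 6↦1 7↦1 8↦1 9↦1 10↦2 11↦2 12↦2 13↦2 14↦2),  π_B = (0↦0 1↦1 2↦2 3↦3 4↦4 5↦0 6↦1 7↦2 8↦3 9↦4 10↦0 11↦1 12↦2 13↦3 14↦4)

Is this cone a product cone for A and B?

Answer: VALID PRODUCT

Work:
|A|·|B| = 3·5 = 15;  |P| = 15
Check the pairing map k ↦ (π_A(k), π_B(k)):
  0 ↦ (0,0)
  1 ↦ (0,1)
  2 ↦ (0,2)
  3 ↦ (0,3)
  4 ↦ (0,4)
  5 ↦ (1,0)
  6 ↦ (1,1)
  7 ↦ (1,2)
  8 ↦ (1,3)
  9 ↦ (1,4)
  10 ↦ (2,0)
  11 ↦ (2,1)
  12 ↦ (2,2)
  13 ↦ (2,3)
  14 ↦ (2,4)
distinct pairs in image: 15 / 15 needed
  → bijection onto A×B; projections well-typed.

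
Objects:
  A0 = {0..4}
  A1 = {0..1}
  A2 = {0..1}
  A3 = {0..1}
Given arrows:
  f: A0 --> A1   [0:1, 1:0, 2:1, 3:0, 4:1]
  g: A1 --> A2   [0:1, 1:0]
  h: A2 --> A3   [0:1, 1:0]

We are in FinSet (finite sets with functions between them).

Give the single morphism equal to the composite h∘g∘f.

  0 f-->1 g-->0 h-->1
  1 f-->0 g-->1 h-->0
  2 f-->1 g-->0 h-->1
  3 f-->0 g-->1 h-->0
  4 f-->1 g-->0 h-->1
⟦path⟧: [0:1, 1:0, 2:1, 3:0, 4:1]

Answer: [0:1, 1:0, 2:1, 3:0, 4:1]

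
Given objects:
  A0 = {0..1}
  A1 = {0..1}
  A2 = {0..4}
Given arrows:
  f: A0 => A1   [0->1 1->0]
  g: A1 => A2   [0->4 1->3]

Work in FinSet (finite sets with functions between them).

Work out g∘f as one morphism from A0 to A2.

Answer: [0->3 1->4]

Trace:
  0 f=>1 g=>3
  1 f=>0 g=>4
composite: [0->3 1->4]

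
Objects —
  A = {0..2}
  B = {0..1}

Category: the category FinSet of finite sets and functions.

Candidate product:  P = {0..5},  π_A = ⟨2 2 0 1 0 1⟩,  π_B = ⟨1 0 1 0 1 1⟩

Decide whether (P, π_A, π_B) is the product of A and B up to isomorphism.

|A|·|B| = 3·2 = 6;  |P| = 6
Check the pairing map k ↦ (π_A(k), π_B(k)):
  0 ↦ (2,1)
  1 ↦ (2,0)
  2 ↦ (0,1)
  3 ↦ (1,0)
  4 ↦ (0,1)  ✗ repeats pair of k=2
  5 ↦ (1,1)
distinct pairs in image: 5 / 6 needed
  → (0,1) hit at k=2 and k=4

Answer: NOT A VALID PRODUCT — duplicate pair at indices 2,4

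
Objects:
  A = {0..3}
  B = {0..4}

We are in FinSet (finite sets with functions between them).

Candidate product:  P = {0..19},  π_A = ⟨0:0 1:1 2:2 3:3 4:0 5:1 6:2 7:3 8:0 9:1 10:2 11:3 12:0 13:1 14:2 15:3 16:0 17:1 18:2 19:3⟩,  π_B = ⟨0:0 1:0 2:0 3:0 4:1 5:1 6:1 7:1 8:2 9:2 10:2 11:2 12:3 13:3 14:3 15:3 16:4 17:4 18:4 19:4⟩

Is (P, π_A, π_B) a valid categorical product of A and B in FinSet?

Answer: VALID PRODUCT

Derivation:
|A|·|B| = 4·5 = 20;  |P| = 20
Check the pairing map k ↦ (π_A(k), π_B(k)):
  0 : (0,0)
  1 : (1,0)
  2 : (2,0)
  3 : (3,0)
  4 : (0,1)
  5 : (1,1)
  6 : (2,1)
  7 : (3,1)
  8 : (0,2)
  9 : (1,2)
  10 : (2,2)
  11 : (3,2)
  12 : (0,3)
  13 : (1,3)
  14 : (2,3)
  15 : (3,3)
  16 : (0,4)
  17 : (1,4)
  18 : (2,4)
  19 : (3,4)
distinct pairs in image: 20 / 20 needed
  → bijection onto A×B; projections well-typed.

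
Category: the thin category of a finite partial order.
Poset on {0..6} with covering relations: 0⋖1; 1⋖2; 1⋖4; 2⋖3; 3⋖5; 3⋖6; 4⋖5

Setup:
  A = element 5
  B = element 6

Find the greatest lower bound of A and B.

Answer: A∧B = 3

Work:
{x : x<=A ∧ x<=B} = {0,1,2,3}  (A=5, B=6)
  0 <= 3
  1 <= 3
  2 <= 3
  3 <= 3
glb = 3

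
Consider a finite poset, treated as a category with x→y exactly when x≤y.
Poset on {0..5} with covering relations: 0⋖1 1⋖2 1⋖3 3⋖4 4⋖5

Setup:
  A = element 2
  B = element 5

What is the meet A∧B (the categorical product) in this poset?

Answer: A∧B = 1

Work:
{x : x<=A ∧ x<=B} = {0,1}  (A=2, B=5)
  0 <= 1
  1 <= 1
glb = 1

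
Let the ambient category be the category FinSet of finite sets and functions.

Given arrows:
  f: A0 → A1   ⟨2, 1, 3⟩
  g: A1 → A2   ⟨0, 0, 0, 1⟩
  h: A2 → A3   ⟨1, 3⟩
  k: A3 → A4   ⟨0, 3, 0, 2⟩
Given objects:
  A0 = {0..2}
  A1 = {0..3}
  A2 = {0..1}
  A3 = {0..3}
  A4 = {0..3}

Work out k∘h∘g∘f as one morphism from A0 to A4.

  0 f→2 g→0 h→1 k→3
  1 f→1 g→0 h→1 k→3
  2 f→3 g→1 h→3 k→2
composite: ⟨3, 3, 2⟩

Answer: ⟨3, 3, 2⟩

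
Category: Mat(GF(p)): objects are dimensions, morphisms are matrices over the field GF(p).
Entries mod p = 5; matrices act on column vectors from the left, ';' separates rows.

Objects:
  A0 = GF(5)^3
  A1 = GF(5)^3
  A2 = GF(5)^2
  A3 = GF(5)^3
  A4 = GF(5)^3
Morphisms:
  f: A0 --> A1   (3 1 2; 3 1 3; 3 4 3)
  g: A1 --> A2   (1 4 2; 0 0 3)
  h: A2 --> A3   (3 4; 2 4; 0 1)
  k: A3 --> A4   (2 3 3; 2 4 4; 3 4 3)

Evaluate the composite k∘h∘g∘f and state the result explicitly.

Answer: (4 2 2; 1 3 2; 1 3 4)

Trace:
  e0=[1,0,0] f-->[3,3,3] g-->[1,4] h-->[4,3,4] k-->[4,1,1]
  e1=[0,1,0] f-->[1,1,4] g-->[3,2] h-->[2,4,2] k-->[2,3,3]
  e2=[0,0,1] f-->[2,3,3] g-->[0,4] h-->[1,1,4] k-->[2,2,4]
composite: (4 2 2; 1 3 2; 1 3 4)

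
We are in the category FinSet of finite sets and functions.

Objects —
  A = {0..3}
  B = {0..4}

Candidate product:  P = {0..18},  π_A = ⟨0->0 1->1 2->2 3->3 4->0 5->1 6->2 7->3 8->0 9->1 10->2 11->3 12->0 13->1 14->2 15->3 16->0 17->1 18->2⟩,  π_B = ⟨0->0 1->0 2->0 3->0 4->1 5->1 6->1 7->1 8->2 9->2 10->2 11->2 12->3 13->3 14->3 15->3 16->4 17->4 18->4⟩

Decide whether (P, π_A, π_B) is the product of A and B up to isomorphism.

Answer: NOT A VALID PRODUCT — |P|=19 ≠ |A|·|B|=20

Trace:
|A|·|B| = 4·5 = 20;  |P| = 19
  → cardinalities differ; no bijection possible.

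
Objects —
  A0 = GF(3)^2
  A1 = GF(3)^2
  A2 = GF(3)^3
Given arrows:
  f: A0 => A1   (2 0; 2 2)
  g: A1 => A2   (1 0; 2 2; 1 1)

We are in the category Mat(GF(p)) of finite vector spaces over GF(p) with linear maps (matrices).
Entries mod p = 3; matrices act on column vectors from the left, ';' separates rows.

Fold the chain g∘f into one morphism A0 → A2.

Answer: (2 0; 2 1; 1 2)

Work:
  e0=[1,0] f=>[2,2] g=>[2,2,1]
  e1=[0,1] f=>[0,2] g=>[0,1,2]
⟦path⟧: (2 0; 2 1; 1 2)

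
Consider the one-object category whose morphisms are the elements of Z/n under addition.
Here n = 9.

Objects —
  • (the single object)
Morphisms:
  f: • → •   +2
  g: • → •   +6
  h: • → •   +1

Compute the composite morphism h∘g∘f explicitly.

  0 +2≡2 +6≡8 +1≡0  (mod 9)
result: +0

Answer: +0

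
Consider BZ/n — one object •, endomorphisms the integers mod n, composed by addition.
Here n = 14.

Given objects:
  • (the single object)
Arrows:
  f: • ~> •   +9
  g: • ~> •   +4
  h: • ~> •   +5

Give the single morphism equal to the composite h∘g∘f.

  0 +9≡9 +4≡13 +5≡4  (mod 14)
composite: +4

Answer: +4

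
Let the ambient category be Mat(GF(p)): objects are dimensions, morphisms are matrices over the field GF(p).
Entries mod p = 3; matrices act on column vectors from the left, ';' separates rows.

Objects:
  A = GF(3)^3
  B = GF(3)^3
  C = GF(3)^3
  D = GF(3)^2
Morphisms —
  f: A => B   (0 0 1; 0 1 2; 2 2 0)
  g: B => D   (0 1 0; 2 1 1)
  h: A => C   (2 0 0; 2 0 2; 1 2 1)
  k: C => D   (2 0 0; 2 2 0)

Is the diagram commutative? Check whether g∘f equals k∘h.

Answer: DOES NOT COMMUTE

Work:
1) trace f;g:
  e0=⟨1,0,0⟩ f=>⟨0,0,2⟩ g=>⟨0,2⟩
  e1=⟨0,1,0⟩ f=>⟨0,1,2⟩ g=>⟨1,0⟩
  e2=⟨0,0,1⟩ f=>⟨1,2,0⟩ g=>⟨2,1⟩
  composite₁ = (0 1 2; 2 0 1)
2) trace h;k:
  e0=⟨1,0,0⟩ h=>⟨2,2,1⟩ k=>⟨1,2⟩
  e1=⟨0,1,0⟩ h=>⟨0,0,2⟩ k=>⟨0,0⟩
  e2=⟨0,0,1⟩ h=>⟨0,2,1⟩ k=>⟨0,1⟩
  composite₂ = (1 0 0; 2 0 1)
Equal? distinct morphisms ✗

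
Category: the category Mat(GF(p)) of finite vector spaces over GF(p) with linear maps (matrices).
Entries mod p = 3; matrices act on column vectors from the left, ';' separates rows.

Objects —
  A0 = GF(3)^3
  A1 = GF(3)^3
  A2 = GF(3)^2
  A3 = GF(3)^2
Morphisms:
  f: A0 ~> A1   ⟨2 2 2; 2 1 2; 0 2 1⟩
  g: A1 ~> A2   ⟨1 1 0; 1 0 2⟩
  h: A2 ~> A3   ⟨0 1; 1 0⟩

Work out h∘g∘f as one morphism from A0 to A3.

Answer: ⟨2 0 1; 1 0 1⟩

Work:
  e0=⟨1,0,0⟩ f~>⟨2,2,0⟩ g~>⟨1,2⟩ h~>⟨2,1⟩
  e1=⟨0,1,0⟩ f~>⟨2,1,2⟩ g~>⟨0,0⟩ h~>⟨0,0⟩
  e2=⟨0,0,1⟩ f~>⟨2,2,1⟩ g~>⟨1,1⟩ h~>⟨1,1⟩
composite: ⟨2 0 1; 1 0 1⟩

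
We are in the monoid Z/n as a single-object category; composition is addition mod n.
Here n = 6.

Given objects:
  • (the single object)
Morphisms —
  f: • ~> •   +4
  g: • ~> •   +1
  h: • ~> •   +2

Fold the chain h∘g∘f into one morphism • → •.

Answer: +1

Trace:
  0 +4≡4 +1≡5 +2≡1  (mod 6)
⟦path⟧: +1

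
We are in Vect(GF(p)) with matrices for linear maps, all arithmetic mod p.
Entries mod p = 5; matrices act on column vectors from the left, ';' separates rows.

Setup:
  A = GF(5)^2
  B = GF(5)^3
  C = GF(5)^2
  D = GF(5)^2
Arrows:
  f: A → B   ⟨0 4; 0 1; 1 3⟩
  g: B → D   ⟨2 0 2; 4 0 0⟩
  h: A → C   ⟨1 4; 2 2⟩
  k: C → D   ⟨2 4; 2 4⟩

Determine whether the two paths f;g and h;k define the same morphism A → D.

Answer: DOES NOT COMMUTE

Trace:
Along f;g (path 1):
  e0=(1,0) f→(0,0,1) g→(2,0)
  e1=(0,1) f→(4,1,3) g→(4,1)
  result₁ = ⟨2 4; 0 1⟩
Along h;k (path 2):
  e0=(1,0) h→(1,2) k→(0,0)
  e1=(0,1) h→(4,2) k→(1,1)
  result₂ = ⟨0 1; 0 1⟩
Equal? NO — does not commute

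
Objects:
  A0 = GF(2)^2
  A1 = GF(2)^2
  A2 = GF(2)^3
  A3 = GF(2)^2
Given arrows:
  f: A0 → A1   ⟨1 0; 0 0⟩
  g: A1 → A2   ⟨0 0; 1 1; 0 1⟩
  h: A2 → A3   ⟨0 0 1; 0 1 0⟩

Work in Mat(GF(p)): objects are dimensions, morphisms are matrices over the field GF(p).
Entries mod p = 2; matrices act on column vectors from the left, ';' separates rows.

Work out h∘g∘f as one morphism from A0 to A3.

Answer: ⟨0 0; 1 0⟩

Trace:
  e0=[1,0] f→[1,0] g→[0,1,0] h→[0,1]
  e1=[0,1] f→[0,0] g→[0,0,0] h→[0,0]
result: ⟨0 0; 1 0⟩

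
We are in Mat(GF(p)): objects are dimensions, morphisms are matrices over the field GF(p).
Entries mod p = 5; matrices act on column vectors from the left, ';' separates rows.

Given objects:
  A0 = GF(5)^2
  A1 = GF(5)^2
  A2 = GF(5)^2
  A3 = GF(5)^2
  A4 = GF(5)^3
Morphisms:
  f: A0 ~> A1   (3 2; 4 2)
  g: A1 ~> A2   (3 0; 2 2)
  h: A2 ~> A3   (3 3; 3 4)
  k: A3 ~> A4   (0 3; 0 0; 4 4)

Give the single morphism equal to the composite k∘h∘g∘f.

Answer: (4 0; 0 0; 3 3)

Work:
  e0=(1,0) f~>(3,4) g~>(4,4) h~>(4,3) k~>(4,0,3)
  e1=(0,1) f~>(2,2) g~>(1,3) h~>(2,0) k~>(0,0,3)
⟦path⟧: (4 0; 0 0; 3 3)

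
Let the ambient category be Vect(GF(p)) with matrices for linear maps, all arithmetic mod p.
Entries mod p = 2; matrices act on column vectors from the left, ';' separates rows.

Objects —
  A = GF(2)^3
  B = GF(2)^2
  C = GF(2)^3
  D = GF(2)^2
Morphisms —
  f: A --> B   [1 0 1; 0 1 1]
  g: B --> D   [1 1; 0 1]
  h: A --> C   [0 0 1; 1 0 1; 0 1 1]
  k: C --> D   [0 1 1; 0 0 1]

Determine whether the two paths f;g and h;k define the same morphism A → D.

1) trace f;g:
  e0=(1,0,0) f-->(1,0) g-->(1,0)
  e1=(0,1,0) f-->(0,1) g-->(1,1)
  e2=(0,0,1) f-->(1,1) g-->(0,1)
  ⟦path⟧₁ = [1 1 0; 0 1 1]
2) trace h;k:
  e0=(1,0,0) h-->(0,1,0) k-->(1,0)
  e1=(0,1,0) h-->(0,0,1) k-->(1,1)
  e2=(0,0,1) h-->(1,1,1) k-->(0,1)
  ⟦path⟧₂ = [1 1 0; 0 1 1]
Equal? equal; square commutes

Answer: COMMUTES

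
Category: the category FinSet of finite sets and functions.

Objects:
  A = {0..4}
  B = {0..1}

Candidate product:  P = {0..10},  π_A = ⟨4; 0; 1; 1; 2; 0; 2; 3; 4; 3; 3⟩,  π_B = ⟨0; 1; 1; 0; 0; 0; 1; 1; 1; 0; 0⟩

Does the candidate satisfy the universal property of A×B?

Answer: NOT A VALID PRODUCT — |P|=11 ≠ |A|·|B|=10

Trace:
|A|·|B| = 5·2 = 10;  |P| = 11
  → cardinalities differ; no bijection possible.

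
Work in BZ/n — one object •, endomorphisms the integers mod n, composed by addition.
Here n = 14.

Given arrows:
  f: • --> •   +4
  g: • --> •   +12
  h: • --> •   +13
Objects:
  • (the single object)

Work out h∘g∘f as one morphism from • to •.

  0 +4≡4 +12≡2 +13≡1  (mod 14)
⟦path⟧: +1

Answer: +1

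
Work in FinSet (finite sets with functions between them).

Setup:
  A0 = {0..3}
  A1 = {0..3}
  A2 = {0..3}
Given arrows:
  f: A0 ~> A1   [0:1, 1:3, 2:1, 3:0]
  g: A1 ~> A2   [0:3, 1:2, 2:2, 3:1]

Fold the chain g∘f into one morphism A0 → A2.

  0 f~>1 g~>2
  1 f~>3 g~>1
  2 f~>1 g~>2
  3 f~>0 g~>3
⟦path⟧: [0:2, 1:1, 2:2, 3:3]

Answer: [0:2, 1:1, 2:2, 3:3]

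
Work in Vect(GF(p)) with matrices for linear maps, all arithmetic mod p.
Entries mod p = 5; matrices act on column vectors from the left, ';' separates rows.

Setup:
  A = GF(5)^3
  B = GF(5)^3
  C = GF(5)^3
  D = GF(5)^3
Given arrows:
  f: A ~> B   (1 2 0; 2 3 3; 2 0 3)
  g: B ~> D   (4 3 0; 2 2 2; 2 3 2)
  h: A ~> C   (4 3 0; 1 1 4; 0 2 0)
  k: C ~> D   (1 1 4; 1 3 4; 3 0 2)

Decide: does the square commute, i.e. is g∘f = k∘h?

Answer: DOES NOT COMMUTE

Derivation:
1) trace f;g:
  e0=[1,0,0] f~>[1,2,2] g~>[0,0,2]
  e1=[0,1,0] f~>[2,3,0] g~>[2,0,3]
  e2=[0,0,1] f~>[0,3,3] g~>[4,2,0]
  composite₁ = (0 2 4; 0 0 2; 2 3 0)
2) trace h;k:
  e0=[1,0,0] h~>[4,1,0] k~>[0,2,2]
  e1=[0,1,0] h~>[3,1,2] k~>[2,4,3]
  e2=[0,0,1] h~>[0,4,0] k~>[4,2,0]
  composite₂ = (0 2 4; 2 4 2; 2 3 0)
Equal? differ; not commutative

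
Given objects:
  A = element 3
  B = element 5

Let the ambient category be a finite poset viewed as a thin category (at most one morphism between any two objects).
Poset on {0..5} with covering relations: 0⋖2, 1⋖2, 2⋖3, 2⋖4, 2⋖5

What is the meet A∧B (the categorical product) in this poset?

Answer: A∧B = 2

Work:
Common predecessors of 3,5: {0,1,2}
  0 <= 2
  1 <= 2
  2 <= 2
glb = 2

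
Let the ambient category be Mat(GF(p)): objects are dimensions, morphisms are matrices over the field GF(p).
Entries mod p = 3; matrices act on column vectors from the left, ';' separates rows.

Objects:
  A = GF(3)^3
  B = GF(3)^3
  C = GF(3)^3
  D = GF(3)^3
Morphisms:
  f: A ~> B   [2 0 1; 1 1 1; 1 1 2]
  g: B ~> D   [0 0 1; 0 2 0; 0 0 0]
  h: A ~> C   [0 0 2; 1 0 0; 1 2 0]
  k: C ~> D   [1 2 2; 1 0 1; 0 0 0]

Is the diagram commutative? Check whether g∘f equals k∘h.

Answer: DOES NOT COMMUTE

Work:
1) trace f;g:
  e0=[1,0,0] f~>[2,1,1] g~>[1,2,0]
  e1=[0,1,0] f~>[0,1,1] g~>[1,2,0]
  e2=[0,0,1] f~>[1,1,2] g~>[2,2,0]
  result₁ = [1 1 2; 2 2 2; 0 0 0]
2) trace h;k:
  e0=[1,0,0] h~>[0,1,1] k~>[1,1,0]
  e1=[0,1,0] h~>[0,0,2] k~>[1,2,0]
  e2=[0,0,1] h~>[2,0,0] k~>[2,2,0]
  result₂ = [1 1 2; 1 2 2; 0 0 0]
Equal? differ; not commutative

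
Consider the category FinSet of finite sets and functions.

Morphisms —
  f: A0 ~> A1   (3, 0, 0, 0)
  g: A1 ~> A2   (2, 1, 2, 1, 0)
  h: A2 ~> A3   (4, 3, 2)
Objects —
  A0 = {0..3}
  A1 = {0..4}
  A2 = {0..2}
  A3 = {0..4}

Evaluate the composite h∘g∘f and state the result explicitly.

  0 f~>3 g~>1 h~>3
  1 f~>0 g~>2 h~>2
  2 f~>0 g~>2 h~>2
  3 f~>0 g~>2 h~>2
result: (3, 2, 2, 2)

Answer: (3, 2, 2, 2)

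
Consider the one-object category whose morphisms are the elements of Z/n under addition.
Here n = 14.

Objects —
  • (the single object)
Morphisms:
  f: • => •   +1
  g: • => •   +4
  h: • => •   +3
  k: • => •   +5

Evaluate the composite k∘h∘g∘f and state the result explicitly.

  0 +1≡1 +4≡5 +3≡8 +5≡13  (mod 14)
composite: +13

Answer: +13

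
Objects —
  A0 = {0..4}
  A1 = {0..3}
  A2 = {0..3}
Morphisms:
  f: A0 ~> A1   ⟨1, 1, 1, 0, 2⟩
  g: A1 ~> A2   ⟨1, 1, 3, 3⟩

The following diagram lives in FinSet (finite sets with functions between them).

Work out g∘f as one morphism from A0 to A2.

  0 f~>1 g~>1
  1 f~>1 g~>1
  2 f~>1 g~>1
  3 f~>0 g~>1
  4 f~>2 g~>3
result: ⟨1, 1, 1, 1, 3⟩

Answer: ⟨1, 1, 1, 1, 3⟩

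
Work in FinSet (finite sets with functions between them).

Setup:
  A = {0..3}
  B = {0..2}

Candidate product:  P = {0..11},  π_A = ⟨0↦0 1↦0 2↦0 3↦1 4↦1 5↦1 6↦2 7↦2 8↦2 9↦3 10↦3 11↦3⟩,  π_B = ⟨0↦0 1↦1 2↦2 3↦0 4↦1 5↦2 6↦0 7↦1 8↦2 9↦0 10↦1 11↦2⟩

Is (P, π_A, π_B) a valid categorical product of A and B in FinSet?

|A|·|B| = 4·3 = 12;  |P| = 12
Check the pairing map k ↦ (π_A(k), π_B(k)):
  0 ↦ (0,0)
  1 ↦ (0,1)
  2 ↦ (0,2)
  3 ↦ (1,0)
  4 ↦ (1,1)
  5 ↦ (1,2)
  6 ↦ (2,0)
  7 ↦ (2,1)
  8 ↦ (2,2)
  9 ↦ (3,0)
  10 ↦ (3,1)
  11 ↦ (3,2)
distinct pairs in image: 12 / 12 needed
  → bijection onto A×B; projections well-typed.

Answer: VALID PRODUCT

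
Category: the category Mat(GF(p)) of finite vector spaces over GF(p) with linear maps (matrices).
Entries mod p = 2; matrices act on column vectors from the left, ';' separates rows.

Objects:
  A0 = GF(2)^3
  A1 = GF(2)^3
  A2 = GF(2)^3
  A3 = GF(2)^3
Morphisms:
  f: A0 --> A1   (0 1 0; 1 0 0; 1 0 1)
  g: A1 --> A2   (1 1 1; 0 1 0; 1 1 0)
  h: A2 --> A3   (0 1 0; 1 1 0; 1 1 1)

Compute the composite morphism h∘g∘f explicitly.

Answer: (1 0 0; 1 1 1; 0 0 1)

Work:
  e0=[1,0,0] f-->[0,1,1] g-->[0,1,1] h-->[1,1,0]
  e1=[0,1,0] f-->[1,0,0] g-->[1,0,1] h-->[0,1,0]
  e2=[0,0,1] f-->[0,0,1] g-->[1,0,0] h-->[0,1,1]
⟦path⟧: (1 0 0; 1 1 1; 0 0 1)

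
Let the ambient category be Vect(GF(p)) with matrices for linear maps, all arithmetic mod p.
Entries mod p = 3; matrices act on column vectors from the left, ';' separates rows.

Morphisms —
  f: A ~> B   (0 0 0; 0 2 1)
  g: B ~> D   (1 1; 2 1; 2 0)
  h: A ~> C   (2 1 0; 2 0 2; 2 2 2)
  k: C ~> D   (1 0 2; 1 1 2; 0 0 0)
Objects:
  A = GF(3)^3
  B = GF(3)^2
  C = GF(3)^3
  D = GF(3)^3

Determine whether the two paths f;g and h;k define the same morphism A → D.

Answer: DOES NOT COMMUTE

Derivation:
1) trace f;g:
  e0=(1,0,0) f~>(0,0) g~>(0,0,0)
  e1=(0,1,0) f~>(0,2) g~>(2,2,0)
  e2=(0,0,1) f~>(0,1) g~>(1,1,0)
  result₁ = (0 2 1; 0 2 1; 0 0 0)
2) trace h;k:
  e0=(1,0,0) h~>(2,2,2) k~>(0,2,0)
  e1=(0,1,0) h~>(1,0,2) k~>(2,2,0)
  e2=(0,0,1) h~>(0,2,2) k~>(1,0,0)
  result₂ = (0 2 1; 2 2 0; 0 0 0)
Equal? differ; not commutative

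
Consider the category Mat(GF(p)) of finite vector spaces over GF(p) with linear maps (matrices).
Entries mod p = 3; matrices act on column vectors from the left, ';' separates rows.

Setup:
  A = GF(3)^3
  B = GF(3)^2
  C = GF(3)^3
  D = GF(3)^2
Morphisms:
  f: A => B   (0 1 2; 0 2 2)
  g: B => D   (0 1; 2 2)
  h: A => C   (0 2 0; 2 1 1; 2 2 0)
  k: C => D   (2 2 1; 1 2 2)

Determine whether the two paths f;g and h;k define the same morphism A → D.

1) trace f;g:
  e0=⟨1,0,0⟩ f=>⟨0,0⟩ g=>⟨0,0⟩
  e1=⟨0,1,0⟩ f=>⟨1,2⟩ g=>⟨2,0⟩
  e2=⟨0,0,1⟩ f=>⟨2,2⟩ g=>⟨2,2⟩
  result₁ = (0 2 2; 0 0 2)
2) trace h;k:
  e0=⟨1,0,0⟩ h=>⟨0,2,2⟩ k=>⟨0,2⟩
  e1=⟨0,1,0⟩ h=>⟨2,1,2⟩ k=>⟨2,2⟩
  e2=⟨0,0,1⟩ h=>⟨0,1,0⟩ k=>⟨2,2⟩
  result₂ = (0 2 2; 2 2 2)
Equal? differ; not commutative

Answer: DOES NOT COMMUTE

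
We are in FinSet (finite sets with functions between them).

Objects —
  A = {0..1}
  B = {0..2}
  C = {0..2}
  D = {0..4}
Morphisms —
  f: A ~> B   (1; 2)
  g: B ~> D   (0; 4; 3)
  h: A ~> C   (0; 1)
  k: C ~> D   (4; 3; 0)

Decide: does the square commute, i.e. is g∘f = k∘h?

Answer: COMMUTES

Derivation:
1) trace f;g:
  0 f~>1 g~>4
  1 f~>2 g~>3
  composite₁ = (4; 3)
2) trace h;k:
  0 h~>0 k~>4
  1 h~>1 k~>3
  composite₂ = (4; 3)
Equal? YES — commutes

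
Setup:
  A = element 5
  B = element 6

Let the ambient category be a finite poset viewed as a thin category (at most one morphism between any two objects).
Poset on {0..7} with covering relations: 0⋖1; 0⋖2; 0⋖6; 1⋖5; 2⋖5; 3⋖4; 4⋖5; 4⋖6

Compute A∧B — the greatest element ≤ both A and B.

Answer: NO MEET EXISTS

Work:
Lower bounds of A=5 and B=6: {0,3,4}
  maximal lower bounds 0 and 4 are incomparable: neither 0<=4 nor 4<=0
→ no greatest lower bound exists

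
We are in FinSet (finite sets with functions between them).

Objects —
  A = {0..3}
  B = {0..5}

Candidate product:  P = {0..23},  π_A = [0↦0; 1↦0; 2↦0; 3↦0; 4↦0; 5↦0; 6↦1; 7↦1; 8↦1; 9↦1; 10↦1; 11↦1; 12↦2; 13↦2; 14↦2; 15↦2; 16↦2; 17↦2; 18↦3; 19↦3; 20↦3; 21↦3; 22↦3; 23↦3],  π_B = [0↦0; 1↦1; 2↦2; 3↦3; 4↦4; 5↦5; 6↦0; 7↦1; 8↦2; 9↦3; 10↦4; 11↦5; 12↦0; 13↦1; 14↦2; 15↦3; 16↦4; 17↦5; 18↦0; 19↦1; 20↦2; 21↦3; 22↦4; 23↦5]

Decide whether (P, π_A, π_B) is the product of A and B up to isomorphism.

|A|·|B| = 4·6 = 24;  |P| = 24
Check the pairing map k ↦ (π_A(k), π_B(k)):
  0 ↦ (0,0)
  1 ↦ (0,1)
  2 ↦ (0,2)
  3 ↦ (0,3)
  4 ↦ (0,4)
  5 ↦ (0,5)
  6 ↦ (1,0)
  7 ↦ (1,1)
  8 ↦ (1,2)
  9 ↦ (1,3)
  10 ↦ (1,4)
  11 ↦ (1,5)
  12 ↦ (2,0)
  13 ↦ (2,1)
  14 ↦ (2,2)
  15 ↦ (2,3)
  16 ↦ (2,4)
  17 ↦ (2,5)
  18 ↦ (3,0)
  19 ↦ (3,1)
  20 ↦ (3,2)
  21 ↦ (3,3)
  22 ↦ (3,4)
  23 ↦ (3,5)
distinct pairs in image: 24 / 24 needed
  → bijection onto A×B; projections well-typed.

Answer: VALID PRODUCT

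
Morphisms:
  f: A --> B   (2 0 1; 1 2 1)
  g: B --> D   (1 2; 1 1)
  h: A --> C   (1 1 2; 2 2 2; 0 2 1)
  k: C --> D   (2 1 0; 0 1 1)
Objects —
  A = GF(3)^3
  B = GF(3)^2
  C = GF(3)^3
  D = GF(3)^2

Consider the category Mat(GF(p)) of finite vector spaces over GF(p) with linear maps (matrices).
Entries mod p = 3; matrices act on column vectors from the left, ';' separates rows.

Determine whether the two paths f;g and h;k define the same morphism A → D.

Answer: DOES NOT COMMUTE

Derivation:
Path 1 = f;g:
  e0=[1,0,0] f-->[2,1] g-->[1,0]
  e1=[0,1,0] f-->[0,2] g-->[1,2]
  e2=[0,0,1] f-->[1,1] g-->[0,2]
  result₁ = (1 1 0; 0 2 2)
Path 2 = h;k:
  e0=[1,0,0] h-->[1,2,0] k-->[1,2]
  e1=[0,1,0] h-->[1,2,2] k-->[1,1]
  e2=[0,0,1] h-->[2,2,1] k-->[0,0]
  result₂ = (1 1 0; 2 1 0)
Equal? NO — does not commute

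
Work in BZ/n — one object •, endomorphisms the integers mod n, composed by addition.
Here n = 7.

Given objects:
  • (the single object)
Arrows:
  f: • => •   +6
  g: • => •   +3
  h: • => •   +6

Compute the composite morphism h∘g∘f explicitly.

  0 +6≡6 +3≡2 +6≡1  (mod 7)
⟦path⟧: +1

Answer: +1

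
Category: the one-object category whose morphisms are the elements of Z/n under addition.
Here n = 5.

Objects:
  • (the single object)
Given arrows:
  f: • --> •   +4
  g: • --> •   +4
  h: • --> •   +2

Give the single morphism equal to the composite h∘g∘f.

  0 +4≡4 +4≡3 +2≡0  (mod 5)
result: +0

Answer: +0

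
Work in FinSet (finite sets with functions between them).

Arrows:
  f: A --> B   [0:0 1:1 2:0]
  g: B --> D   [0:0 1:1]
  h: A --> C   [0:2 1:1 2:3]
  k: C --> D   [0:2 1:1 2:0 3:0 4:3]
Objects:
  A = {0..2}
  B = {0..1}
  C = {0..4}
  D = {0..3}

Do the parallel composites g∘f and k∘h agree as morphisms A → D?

Answer: COMMUTES

Trace:
1) trace f;g:
  0 f-->0 g-->0
  1 f-->1 g-->1
  2 f-->0 g-->0
  result₁ = [0:0 1:1 2:0]
2) trace h;k:
  0 h-->2 k-->0
  1 h-->1 k-->1
  2 h-->3 k-->0
  result₂ = [0:0 1:1 2:0]
Equal? same morphism ✓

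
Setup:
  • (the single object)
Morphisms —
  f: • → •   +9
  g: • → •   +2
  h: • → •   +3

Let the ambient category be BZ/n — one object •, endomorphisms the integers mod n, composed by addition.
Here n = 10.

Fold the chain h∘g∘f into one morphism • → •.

  0 +9≡9 +2≡1 +3≡4  (mod 10)
composite: +4

Answer: +4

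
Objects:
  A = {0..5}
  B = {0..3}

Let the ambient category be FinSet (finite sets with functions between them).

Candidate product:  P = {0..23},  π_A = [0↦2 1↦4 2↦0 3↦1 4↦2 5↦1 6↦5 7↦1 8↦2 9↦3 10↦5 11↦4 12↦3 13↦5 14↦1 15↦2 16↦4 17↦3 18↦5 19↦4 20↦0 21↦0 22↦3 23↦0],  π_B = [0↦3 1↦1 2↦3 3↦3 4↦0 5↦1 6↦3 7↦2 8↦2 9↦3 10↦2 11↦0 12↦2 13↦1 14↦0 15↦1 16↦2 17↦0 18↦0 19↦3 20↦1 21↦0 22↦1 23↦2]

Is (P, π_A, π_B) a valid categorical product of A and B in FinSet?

|A|·|B| = 6·4 = 24;  |P| = 24
Check the pairing map k ↦ (π_A(k), π_B(k)):
  0 ↦ (2,3)
  1 ↦ (4,1)
  2 ↦ (0,3)
  3 ↦ (1,3)
  4 ↦ (2,0)
  5 ↦ (1,1)
  6 ↦ (5,3)
  7 ↦ (1,2)
  8 ↦ (2,2)
  9 ↦ (3,3)
  10 ↦ (5,2)
  11 ↦ (4,0)
  12 ↦ (3,2)
  13 ↦ (5,1)
  14 ↦ (1,0)
  15 ↦ (2,1)
  16 ↦ (4,2)
  17 ↦ (3,0)
  18 ↦ (5,0)
  19 ↦ (4,3)
  20 ↦ (0,1)
  21 ↦ (0,0)
  22 ↦ (3,1)
  23 ↦ (0,2)
distinct pairs in image: 24 / 24 needed
  → bijection onto A×B; projections well-typed.

Answer: VALID PRODUCT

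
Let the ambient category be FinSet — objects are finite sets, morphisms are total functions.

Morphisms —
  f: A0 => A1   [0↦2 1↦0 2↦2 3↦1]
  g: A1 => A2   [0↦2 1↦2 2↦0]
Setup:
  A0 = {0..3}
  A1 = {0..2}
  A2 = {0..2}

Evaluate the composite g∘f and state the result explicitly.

  0 f=>2 g=>0
  1 f=>0 g=>2
  2 f=>2 g=>0
  3 f=>1 g=>2
⟦path⟧: [0↦0 1↦2 2↦0 3↦2]

Answer: [0↦0 1↦2 2↦0 3↦2]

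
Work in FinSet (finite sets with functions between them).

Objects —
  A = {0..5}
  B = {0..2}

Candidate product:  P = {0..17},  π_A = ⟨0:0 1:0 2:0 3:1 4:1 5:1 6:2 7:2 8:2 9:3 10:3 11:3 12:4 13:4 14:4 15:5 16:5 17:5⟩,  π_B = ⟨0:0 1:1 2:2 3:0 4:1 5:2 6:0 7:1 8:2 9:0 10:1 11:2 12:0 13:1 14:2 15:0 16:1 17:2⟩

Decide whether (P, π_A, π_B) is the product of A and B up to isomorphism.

|A|·|B| = 6·3 = 18;  |P| = 18
Check the pairing map k ↦ (π_A(k), π_B(k)):
  0 : (0,0)
  1 : (0,1)
  2 : (0,2)
  3 : (1,0)
  4 : (1,1)
  5 : (1,2)
  6 : (2,0)
  7 : (2,1)
  8 : (2,2)
  9 : (3,0)
  10 : (3,1)
  11 : (3,2)
  12 : (4,0)
  13 : (4,1)
  14 : (4,2)
  15 : (5,0)
  16 : (5,1)
  17 : (5,2)
distinct pairs in image: 18 / 18 needed
  → bijection onto A×B; projections well-typed.

Answer: VALID PRODUCT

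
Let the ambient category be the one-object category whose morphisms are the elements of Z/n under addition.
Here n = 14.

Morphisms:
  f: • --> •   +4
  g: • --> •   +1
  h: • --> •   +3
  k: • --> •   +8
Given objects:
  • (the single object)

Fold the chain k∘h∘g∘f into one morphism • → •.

  0 +4≡4 +1≡5 +3≡8 +8≡2  (mod 14)
result: +2

Answer: +2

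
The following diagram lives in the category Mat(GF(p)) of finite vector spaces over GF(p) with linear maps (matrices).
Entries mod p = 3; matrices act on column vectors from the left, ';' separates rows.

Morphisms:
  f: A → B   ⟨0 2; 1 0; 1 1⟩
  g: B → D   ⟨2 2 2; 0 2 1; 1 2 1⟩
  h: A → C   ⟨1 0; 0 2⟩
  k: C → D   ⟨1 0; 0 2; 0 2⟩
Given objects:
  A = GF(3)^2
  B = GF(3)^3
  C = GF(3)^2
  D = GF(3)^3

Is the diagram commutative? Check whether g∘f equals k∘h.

Answer: DOES NOT COMMUTE

Trace:
1) trace f;g:
  e0=[1,0] f→[0,1,1] g→[1,0,0]
  e1=[0,1] f→[2,0,1] g→[0,1,0]
  result₁ = ⟨1 0; 0 1; 0 0⟩
2) trace h;k:
  e0=[1,0] h→[1,0] k→[1,0,0]
  e1=[0,1] h→[0,2] k→[0,1,1]
  result₂ = ⟨1 0; 0 1; 0 1⟩
Equal? distinct morphisms ✗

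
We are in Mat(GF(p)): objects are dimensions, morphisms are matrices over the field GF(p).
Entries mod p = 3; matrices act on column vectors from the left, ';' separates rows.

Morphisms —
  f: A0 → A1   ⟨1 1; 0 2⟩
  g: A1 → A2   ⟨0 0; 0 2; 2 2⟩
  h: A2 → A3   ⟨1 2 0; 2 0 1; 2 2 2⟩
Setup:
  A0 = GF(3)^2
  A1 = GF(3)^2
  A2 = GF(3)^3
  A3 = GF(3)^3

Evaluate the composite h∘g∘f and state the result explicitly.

Answer: ⟨0 2; 2 0; 1 2⟩

Work:
  e0=[1,0] f→[1,0] g→[0,0,2] h→[0,2,1]
  e1=[0,1] f→[1,2] g→[0,1,0] h→[2,0,2]
composite: ⟨0 2; 2 0; 1 2⟩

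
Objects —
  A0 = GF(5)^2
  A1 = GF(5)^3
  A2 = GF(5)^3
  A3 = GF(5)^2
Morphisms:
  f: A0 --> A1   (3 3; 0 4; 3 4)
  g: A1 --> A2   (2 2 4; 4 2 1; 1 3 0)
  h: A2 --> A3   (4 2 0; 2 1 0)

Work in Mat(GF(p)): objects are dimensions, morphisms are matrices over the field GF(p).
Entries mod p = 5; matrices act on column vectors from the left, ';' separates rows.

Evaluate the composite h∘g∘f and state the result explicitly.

  e0=⟨1,0⟩ f-->⟨3,0,3⟩ g-->⟨3,0,3⟩ h-->⟨2,1⟩
  e1=⟨0,1⟩ f-->⟨3,4,4⟩ g-->⟨0,4,0⟩ h-->⟨3,4⟩
result: (2 3; 1 4)

Answer: (2 3; 1 4)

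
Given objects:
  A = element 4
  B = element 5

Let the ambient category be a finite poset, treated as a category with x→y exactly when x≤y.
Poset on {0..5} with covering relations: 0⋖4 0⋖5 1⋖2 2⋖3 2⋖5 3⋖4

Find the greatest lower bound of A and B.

Lower bounds of A=4 and B=5: {0,1,2}
  maximal lower bounds 0 and 2 are incomparable: neither 0⊑2 nor 2⊑0
→ no greatest lower bound exists

Answer: NO MEET EXISTS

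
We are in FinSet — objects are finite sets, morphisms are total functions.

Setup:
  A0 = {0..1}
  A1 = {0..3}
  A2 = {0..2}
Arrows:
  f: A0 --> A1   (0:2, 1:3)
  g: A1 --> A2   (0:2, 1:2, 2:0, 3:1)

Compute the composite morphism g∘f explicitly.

Answer: (0:0, 1:1)

Trace:
  0 f-->2 g-->0
  1 f-->3 g-->1
⟦path⟧: (0:0, 1:1)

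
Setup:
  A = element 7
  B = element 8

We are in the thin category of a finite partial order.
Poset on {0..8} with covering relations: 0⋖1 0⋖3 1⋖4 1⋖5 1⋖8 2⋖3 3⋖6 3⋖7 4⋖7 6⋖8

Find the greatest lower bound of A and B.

Common predecessors of 7,8: {0,1,2,3}
  maximal lower bounds 1 and 3 are incomparable: neither 1≤3 nor 3≤1
→ no greatest lower bound exists

Answer: NO MEET EXISTS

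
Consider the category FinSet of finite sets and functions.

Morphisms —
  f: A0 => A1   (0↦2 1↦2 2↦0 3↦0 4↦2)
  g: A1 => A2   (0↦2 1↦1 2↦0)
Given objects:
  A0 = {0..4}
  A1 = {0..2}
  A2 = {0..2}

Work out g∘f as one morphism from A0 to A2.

Answer: (0↦0 1↦0 2↦2 3↦2 4↦0)

Derivation:
  0 f=>2 g=>0
  1 f=>2 g=>0
  2 f=>0 g=>2
  3 f=>0 g=>2
  4 f=>2 g=>0
composite: (0↦0 1↦0 2↦2 3↦2 4↦0)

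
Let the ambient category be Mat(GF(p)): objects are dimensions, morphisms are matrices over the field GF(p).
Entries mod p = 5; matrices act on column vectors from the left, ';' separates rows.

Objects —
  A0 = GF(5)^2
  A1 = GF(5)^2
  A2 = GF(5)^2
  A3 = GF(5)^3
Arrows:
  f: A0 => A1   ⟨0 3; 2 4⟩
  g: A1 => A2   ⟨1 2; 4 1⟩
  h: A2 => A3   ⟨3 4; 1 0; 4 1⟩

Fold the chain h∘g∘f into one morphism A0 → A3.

Answer: ⟨0 2; 4 1; 3 0⟩

Work:
  e0=[1,0] f=>[0,2] g=>[4,2] h=>[0,4,3]
  e1=[0,1] f=>[3,4] g=>[1,1] h=>[2,1,0]
composite: ⟨0 2; 4 1; 3 0⟩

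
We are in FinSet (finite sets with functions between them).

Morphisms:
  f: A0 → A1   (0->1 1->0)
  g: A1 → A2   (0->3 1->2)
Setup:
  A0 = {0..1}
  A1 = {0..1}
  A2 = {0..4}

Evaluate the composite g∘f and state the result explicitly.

  0 f→1 g→2
  1 f→0 g→3
result: (0->2 1->3)

Answer: (0->2 1->3)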